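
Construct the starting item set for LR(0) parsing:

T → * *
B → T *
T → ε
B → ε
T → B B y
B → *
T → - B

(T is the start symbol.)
First, augment the grammar with T' → T
I₀ = CLOSURE({ [T' → . T] }):
  [T' → . T] has the dot before T: add [T → . * *], [T → .], [T → . B B y], [T → . - B]
  [T → . B B y] has the dot before B: add [B → . T *], [B → .], [B → . *]
No further items can be added.

I₀ = { [B → . *], [B → . T *], [B → .], [T → . * *], [T → . - B], [T → . B B y], [T → .], [T' → . T] }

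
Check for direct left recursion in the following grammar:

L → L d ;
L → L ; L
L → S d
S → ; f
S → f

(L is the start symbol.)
Direct left recursion occurs when N → N α for some non-terminal N (the right-hand side begins with the left-hand side itself).

L → L d ;: LEFT RECURSIVE (starts with L)
L → L ; L: LEFT RECURSIVE (starts with L)
L → S d: starts with S
S → ; f: starts with ';'
S → f: starts with f

The grammar has direct left recursion on: L.

Answer: Yes, L is left-recursive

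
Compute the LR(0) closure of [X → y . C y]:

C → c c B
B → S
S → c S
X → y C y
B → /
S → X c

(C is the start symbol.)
To compute CLOSURE, for each item [A → α.Bβ] where B is a non-terminal, add [B → .γ] for all productions B → γ; repeat for the newly added items until nothing changes.

Start with: [X → y . C y]
  [X → y . C y] has the dot before C: add [C → . c c B]
No further items can be added.

CLOSURE = { [C → . c c B], [X → y . C y] }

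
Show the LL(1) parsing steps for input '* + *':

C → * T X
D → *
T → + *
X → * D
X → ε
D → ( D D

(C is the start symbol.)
LL(1) parsing maintains a stack (initially the start symbol over $) and the input. At each step: if the stack top is a terminal, match it against the current input token; if it is a non-terminal N, replace it with the RHS of M[N, lookahead] (the unique production whose predict set contains the lookahead).

Stack is shown with the top on the left.

Stack    Input    Action
------------------------
C $      * + * $  output C → * T X
* T X $  * + * $  match '*'
T X $    + * $    output T → + *
+ * X $  + * $    match '+'
* X $    * $      match '*'
X $      $        output X → ε
$        $        accept

The string is accepted.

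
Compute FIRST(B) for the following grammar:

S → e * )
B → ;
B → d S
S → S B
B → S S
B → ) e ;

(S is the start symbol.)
{ ')', ';', 'd', 'e' }

To compute FIRST(B), examine every production with B on the left-hand side, reading each right-hand side left to right until a non-nullable symbol is reached.

FIRST sets of the other non-terminals involved (by the same procedure, iterated to a fixed point):
  FIRST(S) = { 'e' }

From B → ;:
  - ';' is a terminal: add ';' and stop
From B → d S:
  - d is a terminal: add 'd' and stop
From B → S S:
  - S is a non-terminal: add FIRST(S) \ {ε} = { 'e' }
    S is not nullable, so stop
From B → ) e ;:
  - ')' is a terminal: add ')' and stop

Collecting: FIRST(B) = { ')', ';', 'd', 'e' }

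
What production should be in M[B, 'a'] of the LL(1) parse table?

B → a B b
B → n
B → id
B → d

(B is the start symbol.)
To find M[B, 'a'], we find productions for B where 'a' is in the predict set (PREDICT(N → α) = (FIRST(α) \ {ε}) ∪ (FOLLOW(N) if α ⇒* ε)).

B → a B b: PREDICT = { 'a' }
  'a' is in predict set, so this production goes in M[B, 'a']
B → n: PREDICT = { 'n' }
B → id: PREDICT = { 'id' }
B → d: PREDICT = { 'd' }

M[B, 'a'] = B → a B b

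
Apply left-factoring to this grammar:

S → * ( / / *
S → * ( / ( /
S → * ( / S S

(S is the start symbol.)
S → * ( / S'
S' → / *
S' → ( /
S' → S S

Left-factoring transforms A → αβ₁ | αβ₂ into A → αA' and A' → β₁ | β₂
(α is the longest common prefix among the alternatives). Repeat until
no nonterminal has two alternatives with a common prefix.

Round 1: S has alternatives sharing prefix '* ( /'. Introduce S': S → * ( / S'
  Add: S' → / *
  Add: S' → ( /
  Add: S' → S S

No remaining common prefixes — done.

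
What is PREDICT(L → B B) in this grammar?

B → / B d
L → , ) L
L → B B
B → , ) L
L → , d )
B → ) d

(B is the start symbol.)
PREDICT(L → B B) = (FIRST(RHS) \ {ε}) ∪ (FOLLOW(L) if ε ∈ FIRST(RHS), i.e. RHS ⇒* ε)
FIRST(B) = { ')', ',', '/' }
FIRST(B B) = { ')', ',', '/' }
ε ∉ FIRST(B B), so FOLLOW(L) is not added.
PREDICT(L → B B) = { ')', ',', '/' }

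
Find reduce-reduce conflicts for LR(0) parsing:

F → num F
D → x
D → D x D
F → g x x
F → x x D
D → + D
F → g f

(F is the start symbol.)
No reduce-reduce conflicts

A reduce-reduce conflict occurs when an LR(0) state has two complete items [A → α .] and [B → β .] — both call for a reduction, and with no lookahead the parser cannot choose between them.

Augment with F' → F and build the canonical LR(0) collection (I0 = CLOSURE({[F' → . F]}), then GOTO on every symbol after a dot until no new states appear). It has 16 states:
  I0: { [F → . g f], [F → . g x x], [F → . num F], [F → . x x D], [F' → . F] }  — shift
  I1: { [F' → F .] }  — accept
  I2: { [F → g . f], [F → g . x x] }  — shift
  I3: { [F → . g f], [F → . g x x], [F → . num F], [F → . x x D], [F → num . F] }  — shift
  I4: { [F → x . x D] }  — shift
  I5: { [D → . + D], [D → . D x D], [D → . x], [F → x x . D] }  — shift
  I6: { [D → + . D], [D → . + D], [D → . D x D], [D → . x] }  — shift
  I7: { [D → D . x D], [F → x x D .] }  — shift, reduce
  I8: { [D → x .] }  — reduce
  I9: { [D → . + D], [D → . D x D], [D → . x], [D → D x . D] }  — shift
  I10: { [D → D . x D], [D → D x D .] }  — shift, reduce
  I11: { [D → + D .], [D → D . x D] }  — shift, reduce
  I12: { [F → num F .] }  — reduce
  I13: { [F → g f .] }  — reduce
  I14: { [F → g x . x] }  — shift
  I15: { [F → g x x .] }  — reduce

No state contains more than one complete item.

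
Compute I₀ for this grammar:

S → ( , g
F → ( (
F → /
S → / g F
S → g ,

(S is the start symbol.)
{ [S → . ( , g], [S → . / g F], [S → . g ,], [S' → . S] }

First, augment the grammar with S' → S
I₀ = CLOSURE({ [S' → . S] }):
  [S' → . S] has the dot before S: add [S → . ( , g], [S → . / g F], [S → . g ,]
No further items can be added.

I₀ = { [S → . ( , g], [S → . / g F], [S → . g ,], [S' → . S] }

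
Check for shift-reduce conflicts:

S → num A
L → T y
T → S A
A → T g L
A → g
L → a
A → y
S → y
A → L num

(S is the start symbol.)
Augment with S' → S and build the canonical LR(0) collection (I0 = CLOSURE({[S' → . S]}), then GOTO on every symbol after a dot until no new states appear). It has 17 states:
  I0: { [S → . num A], [S → . y], [S' → . S] }  — shift
  I1: { [S' → S .] }  — accept
  I2: { [A → . L num], [A → . T g L], [A → . g], [A → . y], [L → . T y], [L → . a], [S → . num A], [S → . y], [S → num . A], [T → . S A] }  — shift
  I3: { [S → y .] }  — reduce
  I4: { [S → num A .] }  — reduce
  I5: { [A → L . num] }  — shift
  I6: { [A → . L num], [A → . T g L], [A → . g], [A → . y], [L → . T y], [L → . a], [S → . num A], [S → . y], [T → . S A], [T → S . A] }  — shift
  I7: { [A → T . g L], [L → T . y] }  — shift
  I8: { [L → a .] }  — reduce
  I9: { [A → g .] }  — reduce
  I10: { [A → y .], [S → y .] }  — 2 reduces
  I11: { [A → T g . L], [L → . T y], [L → . a], [S → . num A], [S → . y], [T → . S A] }  — shift
  I12: { [L → T y .] }  — reduce
  I13: { [A → T g L .] }  — reduce
  I14: { [L → T . y] }  — shift
  I15: { [T → S A .] }  — reduce
  I16: { [A → L num .] }  — reduce

No state contains both a complete item and a shift item.

Answer: No shift-reduce conflicts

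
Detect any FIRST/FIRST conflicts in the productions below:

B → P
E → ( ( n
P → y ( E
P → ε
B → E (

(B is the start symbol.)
No FIRST/FIRST conflicts.

FIRST sets of the non-terminals at (or reachable through a nullable prefix from) the front of some alternative:
  FIRST(P) = { 'y', ε }
  FIRST(E) = { '(' }

Productions for B:
  B → P: FIRST = { 'y', ε }
  B → E (: FIRST = { '(' }
Productions for P:
  P → y ( E: FIRST = { 'y' }
  P → ε: FIRST = { ε }
E has only one production, so no FIRST/FIRST conflict is possible there.

All alternatives of each non-terminal have pairwise disjoint FIRST sets.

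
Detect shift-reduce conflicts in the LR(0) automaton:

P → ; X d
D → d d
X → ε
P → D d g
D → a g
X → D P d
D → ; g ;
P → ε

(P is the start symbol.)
Yes — I0: [P → .] vs [D → . ; g ;]; I1: [X → .] vs [D → . ; g ;]; I11: [P → .] vs [D → . ; g ;]

A shift-reduce conflict occurs when an LR(0) state has both:
  - a complete (reduce) item [A → α .] (dot at the end), and
  - a shift item [B → β . c γ] (dot before a terminal).

Augment with P' → P and build the canonical LR(0) collection (I0 = CLOSURE({[P' → . P]}), then GOTO on every symbol after a dot until no new states appear). It has 18 states:
  I0: { [D → . ; g ;], [D → . a g], [D → . d d], [P → . ; X d], [P → . D d g], [P → .], [P' → . P] }  — shift, reduce
  I1: { [D → . ; g ;], [D → . a g], [D → . d d], [D → ; . g ;], [P → ; . X d], [X → . D P d], [X → .] }  — shift, reduce
  I2: { [P → D . d g] }  — shift
  I3: { [P' → P .] }  — accept
  I4: { [D → a . g] }  — shift
  I5: { [D → d . d] }  — shift
  I6: { [D → d d .] }  — reduce
  I7: { [D → a g .] }  — reduce
  I8: { [P → D d . g] }  — shift
  I9: { [P → D d g .] }  — reduce
  I10: { [D → ; . g ;] }  — shift
  I11: { [D → . ; g ;], [D → . a g], [D → . d d], [P → . ; X d], [P → . D d g], [P → .], [X → D . P d] }  — shift, reduce
  I12: { [P → ; X . d] }  — shift
  I13: { [D → ; g . ;] }  — shift
  I14: { [D → ; g ; .] }  — reduce
  I15: { [P → ; X d .] }  — reduce
  I16: { [X → D P . d] }  — shift
  I17: { [X → D P d .] }  — reduce

I0 contains reduce item [P → .] and shift items [D → . ; g ;], [D → . a g], [D → . d d], [P → . ; X d] — shift-reduce conflict.
I1 contains reduce item [X → .] and shift items [D → . ; g ;], [D → ; . g ;], [D → . a g], [D → . d d] — shift-reduce conflict.
I11 contains reduce item [P → .] and shift items [D → . ; g ;], [D → . a g], [D → . d d], [P → . ; X d] — shift-reduce conflict.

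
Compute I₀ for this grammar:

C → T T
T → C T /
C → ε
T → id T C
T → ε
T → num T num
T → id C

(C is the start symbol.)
{ [C → . T T], [C → .], [C' → . C], [T → . C T /], [T → . id C], [T → . id T C], [T → . num T num], [T → .] }

First, augment the grammar with C' → C
I₀ = CLOSURE({ [C' → . C] }):
  [C' → . C] has the dot before C: add [C → . T T], [C → .]
  [C → . T T] has the dot before T: add [T → . C T /], [T → . id T C], [T → .], [T → . num T num], [T → . id C]
No further items can be added.

I₀ = { [C → . T T], [C → .], [C' → . C], [T → . C T /], [T → . id C], [T → . id T C], [T → . num T num], [T → .] }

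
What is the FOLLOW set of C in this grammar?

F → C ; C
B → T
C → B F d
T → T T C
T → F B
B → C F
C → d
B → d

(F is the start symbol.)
{ $, ';', 'd' }

In F → C ; C: C is followed by ';' C, add FIRST(';' C) \ {ε} = { ';' }
In F → C ; C: C is at the end, add FOLLOW(F)
In T → T T C: C is at the end, add FOLLOW(T)
In B → C F: C is followed by F, add FIRST(F) \ {ε} = { 'd' }

The FOLLOW sets referred to above (computed the same way, to a fixed point):
  FOLLOW(F) = { $, 'd' }
  FOLLOW(T) = { 'd' }

Taking the union: FOLLOW(C) = { $, ';', 'd' }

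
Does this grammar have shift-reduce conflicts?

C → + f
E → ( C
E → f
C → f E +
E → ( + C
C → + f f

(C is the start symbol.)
Yes — I11: [C → + f .] vs [C → + f . f]; I13: [C → + f .] vs [C → + f . f]

A shift-reduce conflict occurs when an LR(0) state has both:
  - a complete (reduce) item [A → α .] (dot at the end), and
  - a shift item [B → β . c γ] (dot before a terminal).

Augment with C' → C and build the canonical LR(0) collection (I0 = CLOSURE({[C' → . C]}), then GOTO on every symbol after a dot until no new states appear). It has 15 states:
  I0: { [C → . + f f], [C → . + f], [C → . f E +], [C' → . C] }  — shift
  I1: { [C → + . f f], [C → + . f] }  — shift
  I2: { [C' → C .] }  — accept
  I3: { [C → f . E +], [E → . ( + C], [E → . ( C], [E → . f] }  — shift
  I4: { [C → . + f f], [C → . + f], [C → . f E +], [E → ( . + C], [E → ( . C] }  — shift
  I5: { [C → f E . +] }  — shift
  I6: { [E → f .] }  — reduce
  I7: { [C → f E + .] }  — reduce
  I8: { [C → + . f f], [C → + . f], [C → . + f f], [C → . + f], [C → . f E +], [E → ( + . C] }  — shift
  I9: { [E → ( C .] }  — reduce
  I10: { [E → ( + C .] }  — reduce
  I11: { [C → + f . f], [C → + f .], [C → f . E +], [E → . ( + C], [E → . ( C], [E → . f] }  — shift, reduce
  I12: { [C → + f f .], [E → f .] }  — 2 reduces
  I13: { [C → + f . f], [C → + f .] }  — shift, reduce
  I14: { [C → + f f .] }  — reduce

I11 contains reduce item [C → + f .] and shift items [C → + f . f], [E → . ( + C], [E → . ( C], [E → . f] — shift-reduce conflict.
I13 contains reduce item [C → + f .] and shift item [C → + f . f] — shift-reduce conflict.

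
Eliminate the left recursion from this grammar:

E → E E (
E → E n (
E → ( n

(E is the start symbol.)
E is directly left-recursive. The standard transformation for
  A → A α₁ | ... | A α_m | β₁ | ... | β_n
is
  A  → β₁ A' | ... | β_n A'
  A' → α₁ A' | ... | α_m A' | ε

E → ( n becomes E → ( n E'
E → E E ( becomes E' → E ( E'
E → E n ( becomes E' → n ( E'
Add E' → ε

Resulting grammar:
E → ( n E'
E' → E ( E'
E' → n ( E'
E' → ε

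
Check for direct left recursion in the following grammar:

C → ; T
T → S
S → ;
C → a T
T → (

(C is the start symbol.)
Direct left recursion occurs when N → N α for some non-terminal N (the right-hand side begins with the left-hand side itself).

C → ; T: starts with ';'
T → S: starts with S
S → ;: starts with ';'
C → a T: starts with a
T → (: starts with '('

No direct left recursion found.

Answer: No direct left recursion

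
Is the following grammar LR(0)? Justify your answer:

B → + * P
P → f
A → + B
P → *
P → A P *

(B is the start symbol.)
Yes, the grammar is LR(0)

A grammar is LR(0) if no state in the canonical LR(0) collection has:
  - both a shift item (dot before a terminal) and a complete item (shift-reduce conflict), or
  - two or more complete items (reduce-reduce conflict; the accept item [B' → B .] counts as a complete item here).

Augment with B' → B and build the canonical LR(0) collection (I0 = CLOSURE({[B' → . B]}), then GOTO on every symbol after a dot until no new states appear). It has 12 states:
  I0: { [B → . + * P], [B' → . B] }  — shift
  I1: { [B → + . * P] }  — shift
  I2: { [B' → B .] }  — accept
  I3: { [A → . + B], [B → + * . P], [P → . *], [P → . A P *], [P → . f] }  — shift
  I4: { [P → * .] }  — reduce
  I5: { [A → + . B], [B → . + * P] }  — shift
  I6: { [A → . + B], [P → . *], [P → . A P *], [P → . f], [P → A . P *] }  — shift
  I7: { [B → + * P .] }  — reduce
  I8: { [P → f .] }  — reduce
  I9: { [P → A P . *] }  — shift
  I10: { [P → A P * .] }  — reduce
  I11: { [A → + B .] }  — reduce

Every state is either a pure shift/goto state or contains exactly one complete item and nothing to shift — no conflicts. The grammar is LR(0).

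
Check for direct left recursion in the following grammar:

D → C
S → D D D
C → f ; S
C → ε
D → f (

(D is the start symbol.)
Direct left recursion occurs when N → N α for some non-terminal N (the right-hand side begins with the left-hand side itself).

D → C: starts with C
S → D D D: starts with D
C → f ; S: starts with f
C → ε: starts with ε
D → f (: starts with f

No direct left recursion found.

Answer: No direct left recursion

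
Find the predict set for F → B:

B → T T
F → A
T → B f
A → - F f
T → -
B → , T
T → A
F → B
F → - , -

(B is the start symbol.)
PREDICT(F → B) = (FIRST(RHS) \ {ε}) ∪ (FOLLOW(F) if ε ∈ FIRST(RHS), i.e. RHS ⇒* ε)
FIRST(B) = { ',', '-' }
FIRST(B) = { ',', '-' }
ε ∉ FIRST(B), so FOLLOW(F) is not added.
PREDICT(F → B) = { ',', '-' }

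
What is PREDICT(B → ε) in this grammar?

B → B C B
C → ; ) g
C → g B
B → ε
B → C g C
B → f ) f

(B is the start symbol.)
PREDICT(B → ε) = (FIRST(RHS) \ {ε}) ∪ (FOLLOW(B) if ε ∈ FIRST(RHS), i.e. RHS ⇒* ε)
The right-hand side is ε (FIRST(ε) = { ε }), so the predict set is FOLLOW(B) = { $, ';', 'f', 'g' }
PREDICT(B → ε) = { $, ';', 'f', 'g' }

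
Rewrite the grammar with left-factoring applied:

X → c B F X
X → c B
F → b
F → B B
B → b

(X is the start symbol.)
X → c B X'
X' → F X
X' → ε
F → b
F → B B
B → b

Left-factoring transforms A → αβ₁ | αβ₂ into A → αA' and A' → β₁ | β₂
(α is the longest common prefix among the alternatives). Repeat until
no nonterminal has two alternatives with a common prefix.

Round 1: X has alternatives sharing prefix 'c B'. Introduce X': X → c B X'
  Add: X' → F X
  Add: X' → ε

No remaining common prefixes — done.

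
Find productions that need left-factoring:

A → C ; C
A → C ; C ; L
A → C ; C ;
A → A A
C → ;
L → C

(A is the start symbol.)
Yes, A has productions with common prefix 'C ; C'

Left-factoring is needed when two productions for the same non-terminal
share a common prefix on the right-hand side.

Productions for A:
  A → C ; C
  A → C ; C ; L
  A → C ; C ;
  A → A A

Found common prefix 'C ; C' in productions for A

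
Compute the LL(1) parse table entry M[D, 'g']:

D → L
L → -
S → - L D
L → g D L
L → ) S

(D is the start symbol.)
D → L

To find M[D, 'g'], we find productions for D where 'g' is in the predict set (PREDICT(N → α) = (FIRST(α) \ {ε}) ∪ (FOLLOW(N) if α ⇒* ε)).

Relevant sets:
  FIRST(L) = { ')', '-', 'g' }

D → L: PREDICT = { ')', '-', 'g' }
  'g' is in predict set, so this production goes in M[D, 'g']

M[D, 'g'] = D → L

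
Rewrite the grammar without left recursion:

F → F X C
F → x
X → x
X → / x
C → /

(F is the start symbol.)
F is directly left-recursive. The standard transformation for
  A → A α₁ | ... | A α_m | β₁ | ... | β_n
is
  A  → β₁ A' | ... | β_n A'
  A' → α₁ A' | ... | α_m A' | ε

F → x becomes F → x F'
F → F X C becomes F' → X C F'
Add F' → ε

Productions for other non-terminals are unchanged:
  X → x
  X → / x
  C → /

Resulting grammar:
F → x F'
F' → X C F'
F' → ε
X → x
X → / x
C → /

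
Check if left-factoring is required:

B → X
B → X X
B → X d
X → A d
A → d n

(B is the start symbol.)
Left-factoring is needed when two productions for the same non-terminal
share a common prefix on the right-hand side.

Productions for B:
  B → X
  B → X X
  B → X d

Found common prefix 'X' in productions for B

Answer: Yes, B has productions with common prefix 'X'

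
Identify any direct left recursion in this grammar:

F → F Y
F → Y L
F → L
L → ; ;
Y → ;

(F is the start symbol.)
Direct left recursion occurs when N → N α for some non-terminal N (the right-hand side begins with the left-hand side itself).

F → F Y: LEFT RECURSIVE (starts with F)
F → Y L: starts with Y
F → L: starts with L
L → ; ;: starts with ';'
Y → ;: starts with ';'

The grammar has direct left recursion on: F.

Answer: Yes, F is left-recursive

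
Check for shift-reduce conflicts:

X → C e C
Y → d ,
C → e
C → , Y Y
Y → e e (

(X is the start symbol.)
No shift-reduce conflicts

A shift-reduce conflict occurs when an LR(0) state has both:
  - a complete (reduce) item [A → α .] (dot at the end), and
  - a shift item [B → β . c γ] (dot before a terminal).

Augment with X' → X and build the canonical LR(0) collection (I0 = CLOSURE({[X' → . X]}), then GOTO on every symbol after a dot until no new states appear). It has 14 states:
  I0: { [C → . , Y Y], [C → . e], [X → . C e C], [X' → . X] }  — shift
  I1: { [C → , . Y Y], [Y → . d ,], [Y → . e e (] }  — shift
  I2: { [X → C . e C] }  — shift
  I3: { [X' → X .] }  — accept
  I4: { [C → e .] }  — reduce
  I5: { [C → . , Y Y], [C → . e], [X → C e . C] }  — shift
  I6: { [X → C e C .] }  — reduce
  I7: { [C → , Y . Y], [Y → . d ,], [Y → . e e (] }  — shift
  I8: { [Y → d . ,] }  — shift
  I9: { [Y → e . e (] }  — shift
  I10: { [Y → e e . (] }  — shift
  I11: { [Y → e e ( .] }  — reduce
  I12: { [Y → d , .] }  — reduce
  I13: { [C → , Y Y .] }  — reduce

No state contains both a complete item and a shift item.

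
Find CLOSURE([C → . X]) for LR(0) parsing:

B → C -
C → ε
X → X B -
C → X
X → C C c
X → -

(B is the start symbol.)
{ [C → . X], [C → .], [X → . -], [X → . C C c], [X → . X B -] }

Start with: [C → . X]
  [C → . X] has the dot before X: add [X → . X B -], [X → . C C c], [X → . -]
  [X → . C C c] has the dot before C: add [C → .]
No further items can be added.

CLOSURE = { [C → . X], [C → .], [X → . -], [X → . C C c], [X → . X B -] }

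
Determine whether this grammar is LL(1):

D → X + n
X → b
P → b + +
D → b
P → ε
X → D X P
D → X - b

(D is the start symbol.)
A grammar is LL(1) if for each non-terminal N with multiple productions, the predict sets of those productions are pairwise disjoint, where PREDICT(N → α) = (FIRST(α) \ {ε}) ∪ (FOLLOW(N) if α ⇒* ε).

Relevant sets:
  FIRST(X) = { 'b' }
  FIRST(D) = { 'b' }
  FOLLOW(P) = { '+', '-', 'b' }

For D:
  PREDICT(D → X '+' n) = { 'b' }
  PREDICT(D → b) = { 'b' }
  PREDICT(D → X '-' b) = { 'b' }
For X:
  PREDICT(X → b) = { 'b' }
  PREDICT(X → D X P) = { 'b' }
For P:
  PREDICT(P → b '+' '+') = { 'b' }
  PREDICT(P → ε) = { '+', '-', 'b' }

Conflict found: Predict set conflict for D: { 'b' }
The grammar is NOT LL(1).

Answer: No. Predict set conflict for D: { 'b' }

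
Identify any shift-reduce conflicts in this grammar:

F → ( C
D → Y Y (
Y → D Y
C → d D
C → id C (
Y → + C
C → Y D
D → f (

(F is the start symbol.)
Yes — I13: [C → d D .] vs [D → . f (]; I17: [Y → D Y .] vs [D → . f (]; I18: [C → Y D .] vs [D → . f (]

A shift-reduce conflict occurs when an LR(0) state has both:
  - a complete (reduce) item [A → α .] (dot at the end), and
  - a shift item [B → β . c γ] (dot before a terminal).

Augment with F' → F and build the canonical LR(0) collection (I0 = CLOSURE({[F' → . F]}), then GOTO on every symbol after a dot until no new states appear). It has 20 states:
  I0: { [F → . ( C], [F' → . F] }  — shift
  I1: { [C → . Y D], [C → . d D], [C → . id C (], [D → . Y Y (], [D → . f (], [F → ( . C], [Y → . + C], [Y → . D Y] }  — shift
  I2: { [F' → F .] }  — accept
  I3: { [C → . Y D], [C → . d D], [C → . id C (], [D → . Y Y (], [D → . f (], [Y → + . C], [Y → . + C], [Y → . D Y] }  — shift
  I4: { [F → ( C .] }  — reduce
  I5: { [D → . Y Y (], [D → . f (], [Y → . + C], [Y → . D Y], [Y → D . Y] }  — shift
  I6: { [C → Y . D], [D → . Y Y (], [D → . f (], [D → Y . Y (], [Y → . + C], [Y → . D Y] }  — shift
  I7: { [C → d . D], [D → . Y Y (], [D → . f (], [Y → . + C], [Y → . D Y] }  — shift
  I8: { [D → f . (] }  — shift
  I9: { [C → . Y D], [C → . d D], [C → . id C (], [C → id . C (], [D → . Y Y (], [D → . f (], [Y → . + C], [Y → . D Y] }  — shift
  I10: { [C → id C . (] }  — shift
  I11: { [C → id C ( .] }  — reduce
  I12: { [D → f ( .] }  — reduce
  I13: { [C → d D .], [D → . Y Y (], [D → . f (], [Y → . + C], [Y → . D Y], [Y → D . Y] }  — shift, reduce
  I14: { [D → . Y Y (], [D → . f (], [D → Y . Y (], [Y → . + C], [Y → . D Y] }  — shift
  I15: { [D → . Y Y (], [D → . f (], [D → Y . Y (], [D → Y Y . (], [Y → . + C], [Y → . D Y] }  — shift
  I16: { [D → Y Y ( .] }  — reduce
  I17: { [D → . Y Y (], [D → . f (], [D → Y . Y (], [Y → . + C], [Y → . D Y], [Y → D Y .] }  — shift, reduce
  I18: { [C → Y D .], [D → . Y Y (], [D → . f (], [Y → . + C], [Y → . D Y], [Y → D . Y] }  — shift, reduce
  I19: { [Y → + C .] }  — reduce

I13 contains reduce item [C → d D .] and shift items [D → . f (], [Y → . + C] — shift-reduce conflict.
I17 contains reduce item [Y → D Y .] and shift items [D → . f (], [Y → . + C] — shift-reduce conflict.
I18 contains reduce item [C → Y D .] and shift items [D → . f (], [Y → . + C] — shift-reduce conflict.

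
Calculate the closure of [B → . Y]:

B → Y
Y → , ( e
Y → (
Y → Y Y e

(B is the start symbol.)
To compute CLOSURE, for each item [A → α.Bβ] where B is a non-terminal, add [B → .γ] for all productions B → γ; repeat for the newly added items until nothing changes.

Start with: [B → . Y]
  [B → . Y] has the dot before Y: add [Y → . , ( e], [Y → . (], [Y → . Y Y e]
No further items can be added.

CLOSURE = { [B → . Y], [Y → . (], [Y → . , ( e], [Y → . Y Y e] }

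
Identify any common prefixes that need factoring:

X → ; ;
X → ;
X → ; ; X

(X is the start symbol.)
Left-factoring is needed when two productions for the same non-terminal
share a common prefix on the right-hand side.

Productions for X:
  X → ; ;
  X → ;
  X → ; ; X

Found common prefix ';' in productions for X

Answer: Yes, X has productions with common prefix ';'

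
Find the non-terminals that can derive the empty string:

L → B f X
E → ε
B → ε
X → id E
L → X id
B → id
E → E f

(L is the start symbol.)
{ 'B', 'E' }

A non-terminal is nullable if it can derive ε (the empty string): either it has an ε-production, or it has a production whose right-hand side consists entirely of nullable non-terminals.

ε-productions: E → ε, B → ε
So E, B are immediately nullable.
No further non-terminal can be added: every production for the remaining non-terminals contains a terminal or a non-nullable non-terminal.
Nullable = { 'B', 'E' }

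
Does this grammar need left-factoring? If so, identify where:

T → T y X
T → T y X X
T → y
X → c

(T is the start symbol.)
Yes, T has productions with common prefix 'T y X'

Left-factoring is needed when two productions for the same non-terminal
share a common prefix on the right-hand side.

Productions for T:
  T → T y X
  T → T y X X
  T → y

Found common prefix 'T y X' in productions for T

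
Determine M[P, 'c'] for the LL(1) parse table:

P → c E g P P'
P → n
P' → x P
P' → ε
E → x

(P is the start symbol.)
To find M[P, 'c'], we find productions for P where 'c' is in the predict set (PREDICT(N → α) = (FIRST(α) \ {ε}) ∪ (FOLLOW(N) if α ⇒* ε)).

P → c E g P P': PREDICT = { 'c' }
  'c' is in predict set, so this production goes in M[P, 'c']
P → n: PREDICT = { 'n' }

M[P, 'c'] = P → c E g P P'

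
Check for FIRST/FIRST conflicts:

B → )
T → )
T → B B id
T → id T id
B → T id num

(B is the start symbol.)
Yes. B → ')' / B → T id num on { ')' }; T → ')' / T → B B id on { ')' }; T → B B id / T → id T id on { 'id' }

A FIRST/FIRST conflict occurs when two productions N → α and N → β for the same non-terminal have FIRST(α) ∩ FIRST(β) ≠ ∅ (with ε ∈ FIRST of a nullable right-hand side, so two nullable alternatives also conflict).

FIRST sets of the non-terminals at (or reachable through a nullable prefix from) the front of some alternative:
  FIRST(T) = { ')', 'id' }
  FIRST(B) = { ')', 'id' }

Productions for B:
  B → ): FIRST = { ')' }
  B → T id num: FIRST = { ')', 'id' }
Productions for T:
  T → ): FIRST = { ')' }
  T → B B id: FIRST = { ')', 'id' }
  T → id T id: FIRST = { 'id' }

Conflict for B: B → ) and B → T id num
  Overlap: { ')' }
Conflict for T: T → ) and T → B B id
  Overlap: { ')' }
Conflict for T: T → B B id and T → id T id
  Overlap: { 'id' }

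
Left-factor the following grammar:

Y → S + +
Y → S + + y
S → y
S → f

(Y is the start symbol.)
Left-factoring transforms A → αβ₁ | αβ₂ into A → αA' and A' → β₁ | β₂
(α is the longest common prefix among the alternatives). Repeat until
no nonterminal has two alternatives with a common prefix.

Round 1: Y has alternatives sharing prefix 'S + +'. Introduce Y': Y → S + + Y'
  Add: Y' → ε
  Add: Y' → y

No remaining common prefixes — done.

Resulting grammar:
Y → S + + Y'
Y' → ε
Y' → y
S → y
S → f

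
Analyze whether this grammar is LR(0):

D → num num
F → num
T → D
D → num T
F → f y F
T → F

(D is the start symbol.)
No. Shift-reduce conflict between [D → num num .] and [D → . num T]

A grammar is LR(0) if no state in the canonical LR(0) collection has:
  - both a shift item (dot before a terminal) and a complete item (shift-reduce conflict), or
  - two or more complete items (reduce-reduce conflict; the accept item [D' → D .] counts as a complete item here).

Augment with D' → D and build the canonical LR(0) collection (I0 = CLOSURE({[D' → . D]}), then GOTO on every symbol after a dot until no new states appear). It has 11 states:
  I0: { [D → . num T], [D → . num num], [D' → . D] }  — shift
  I1: { [D' → D .] }  — accept
  I2: { [D → . num T], [D → . num num], [D → num . T], [D → num . num], [F → . f y F], [F → . num], [T → . D], [T → . F] }  — shift
  I3: { [T → D .] }  — reduce
  I4: { [T → F .] }  — reduce
  I5: { [D → num T .] }  — reduce
  I6: { [F → f . y F] }  — shift
  I7: { [D → . num T], [D → . num num], [D → num . T], [D → num . num], [D → num num .], [F → . f y F], [F → . num], [F → num .], [T → . D], [T → . F] }  — shift, 2 reduces
  I8: { [F → . f y F], [F → . num], [F → f y . F] }  — shift
  I9: { [F → f y F .] }  — reduce
  I10: { [F → num .] }  — reduce

Conflict in state I7:
  Shift-reduce conflict between [D → num num .] and [D → . num T]
So the grammar is NOT LR(0).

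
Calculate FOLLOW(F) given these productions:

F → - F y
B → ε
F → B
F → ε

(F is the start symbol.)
{ $, 'y' }

To compute FOLLOW(F), find every occurrence of F on a right-hand side N → α F β: add FIRST(β) \ {ε}, and if β is empty or nullable also add FOLLOW(N). Iterate to a fixed point.

F is the start symbol, so $ ∈ FOLLOW(F).
In F → - F y: F is followed by y, add FIRST(y) \ {ε} = { 'y' }

Taking the union: FOLLOW(F) = { $, 'y' }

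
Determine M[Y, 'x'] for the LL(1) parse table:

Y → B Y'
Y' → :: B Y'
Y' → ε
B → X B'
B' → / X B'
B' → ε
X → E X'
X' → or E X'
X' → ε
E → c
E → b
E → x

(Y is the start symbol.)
Y → B Y'

To find M[Y, 'x'], we find productions for Y where 'x' is in the predict set (PREDICT(N → α) = (FIRST(α) \ {ε}) ∪ (FOLLOW(N) if α ⇒* ε)).

Relevant sets:
  FIRST(B) = { 'b', 'c', 'x' }

Y → B Y': PREDICT = { 'b', 'c', 'x' }
  'x' is in predict set, so this production goes in M[Y, 'x']

M[Y, 'x'] = Y → B Y'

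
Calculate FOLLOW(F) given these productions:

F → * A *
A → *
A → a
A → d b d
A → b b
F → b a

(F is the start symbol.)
{ $ }

To compute FOLLOW(F), find every occurrence of F on a right-hand side N → α F β: add FIRST(β) \ {ε}, and if β is empty or nullable also add FOLLOW(N). Iterate to a fixed point.

F is the start symbol, so $ ∈ FOLLOW(F).
F does not occur on any right-hand side.

Taking the union: FOLLOW(F) = { $ }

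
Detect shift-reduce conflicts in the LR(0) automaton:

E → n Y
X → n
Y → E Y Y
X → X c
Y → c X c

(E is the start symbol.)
No shift-reduce conflicts

A shift-reduce conflict occurs when an LR(0) state has both:
  - a complete (reduce) item [A → α .] (dot at the end), and
  - a shift item [B → β . c γ] (dot before a terminal).

Augment with E' → E and build the canonical LR(0) collection (I0 = CLOSURE({[E' → . E]}), then GOTO on every symbol after a dot until no new states appear). It has 11 states:
  I0: { [E → . n Y], [E' → . E] }  — shift
  I1: { [E' → E .] }  — accept
  I2: { [E → . n Y], [E → n . Y], [Y → . E Y Y], [Y → . c X c] }  — shift
  I3: { [E → . n Y], [Y → . E Y Y], [Y → . c X c], [Y → E . Y Y] }  — shift
  I4: { [E → n Y .] }  — reduce
  I5: { [X → . X c], [X → . n], [Y → c . X c] }  — shift
  I6: { [X → X . c], [Y → c X . c] }  — shift
  I7: { [X → n .] }  — reduce
  I8: { [X → X c .], [Y → c X c .] }  — 2 reduces
  I9: { [E → . n Y], [Y → . E Y Y], [Y → . c X c], [Y → E Y . Y] }  — shift
  I10: { [Y → E Y Y .] }  — reduce

No state contains both a complete item and a shift item.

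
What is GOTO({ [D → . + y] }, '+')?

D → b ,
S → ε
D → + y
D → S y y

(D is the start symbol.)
GOTO(I, '+') = CLOSURE({ [A → αX.β] : [A → α.Xβ] ∈ I, X = '+' })

Items with dot before '+', with the dot advanced:
  [D → . + y] → [D → + . y]
Closure adds nothing (no advanced item has the dot before a non-terminal).

GOTO = { [D → + . y] }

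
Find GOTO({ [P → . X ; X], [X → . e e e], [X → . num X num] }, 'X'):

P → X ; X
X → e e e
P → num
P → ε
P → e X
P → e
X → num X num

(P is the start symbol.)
GOTO(I, 'X') = CLOSURE({ [A → αX.β] : [A → α.Xβ] ∈ I, X = 'X' })

Items with dot before 'X', with the dot advanced:
  [P → . X ; X] → [P → X . ; X]
Closure adds nothing (no advanced item has the dot before a non-terminal).

GOTO = { [P → X . ; X] }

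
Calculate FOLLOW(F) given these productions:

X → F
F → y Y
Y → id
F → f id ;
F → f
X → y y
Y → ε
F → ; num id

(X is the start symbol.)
{ $ }

In X → F: F is at the end, add FOLLOW(X)

The FOLLOW sets referred to above (computed the same way, to a fixed point):
  FOLLOW(X) = { $ }

Taking the union: FOLLOW(F) = { $ }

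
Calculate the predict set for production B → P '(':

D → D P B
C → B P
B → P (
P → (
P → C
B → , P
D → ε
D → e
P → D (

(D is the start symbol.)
{ '(', ',', 'e' }

PREDICT(B → P '(') = (FIRST(RHS) \ {ε}) ∪ (FOLLOW(B) if ε ∈ FIRST(RHS), i.e. RHS ⇒* ε)
FIRST(P) = { '(', ',', 'e' }
FIRST(P '(') = { '(', ',', 'e' }
ε ∉ FIRST(P '('), so FOLLOW(B) is not added.
PREDICT(B → P '(') = { '(', ',', 'e' }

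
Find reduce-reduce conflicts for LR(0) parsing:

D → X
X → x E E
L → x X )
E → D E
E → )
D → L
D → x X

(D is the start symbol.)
Augment with D' → D and build the canonical LR(0) collection (I0 = CLOSURE({[D' → . D]}), then GOTO on every symbol after a dot until no new states appear). It has 12 states:
  I0: { [D → . L], [D → . X], [D → . x X], [D' → . D], [L → . x X )], [X → . x E E] }  — shift
  I1: { [D' → D .] }  — accept
  I2: { [D → L .] }  — reduce
  I3: { [D → X .] }  — reduce
  I4: { [D → . L], [D → . X], [D → . x X], [D → x . X], [E → . )], [E → . D E], [L → . x X )], [L → x . X )], [X → . x E E], [X → x . E E] }  — shift
  I5: { [E → ) .] }  — reduce
  I6: { [D → . L], [D → . X], [D → . x X], [E → . )], [E → . D E], [E → D . E], [L → . x X )], [X → . x E E] }  — shift
  I7: { [D → . L], [D → . X], [D → . x X], [E → . )], [E → . D E], [L → . x X )], [X → . x E E], [X → x E . E] }  — shift
  I8: { [D → X .], [D → x X .], [L → x X . )] }  — shift, 2 reduces
  I9: { [L → x X ) .] }  — reduce
  I10: { [X → x E E .] }  — reduce
  I11: { [E → D E .] }  — reduce

I8 contains complete items [D → X .], [D → x X .] — reduce-reduce conflict.

Answer: Yes — I8: [D → X .] vs [D → x X .]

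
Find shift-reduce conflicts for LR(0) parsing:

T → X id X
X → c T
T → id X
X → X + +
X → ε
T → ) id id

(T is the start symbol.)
Yes — I0: [X → .] vs [T → . ) id id]; I4: [X → .] vs [T → . ) id id]; I5: [X → .] vs [X → . c T]; I6: [T → id X .] vs [X → X . + +]; I10: [X → .] vs [X → . c T]; I11: [T → X id X .] vs [X → X . + +]

Augment with T' → T and build the canonical LR(0) collection (I0 = CLOSURE({[T' → . T]}), then GOTO on every symbol after a dot until no new states appear). It has 14 states:
  I0: { [T → . ) id id], [T → . X id X], [T → . id X], [T' → . T], [X → . X + +], [X → . c T], [X → .] }  — shift, reduce
  I1: { [T → ) . id id] }  — shift
  I2: { [T' → T .] }  — accept
  I3: { [T → X . id X], [X → X . + +] }  — shift
  I4: { [T → . ) id id], [T → . X id X], [T → . id X], [X → . X + +], [X → . c T], [X → .], [X → c . T] }  — shift, reduce
  I5: { [T → id . X], [X → . X + +], [X → . c T], [X → .] }  — shift, reduce
  I6: { [T → id X .], [X → X . + +] }  — shift, reduce
  I7: { [X → X + . +] }  — shift
  I8: { [X → X + + .] }  — reduce
  I9: { [X → c T .] }  — reduce
  I10: { [T → X id . X], [X → . X + +], [X → . c T], [X → .] }  — shift, reduce
  I11: { [T → X id X .], [X → X . + +] }  — shift, reduce
  I12: { [T → ) id . id] }  — shift
  I13: { [T → ) id id .] }  — reduce

I0 contains reduce item [X → .] and shift items [T → . ) id id], [T → . id X], [X → . c T] — shift-reduce conflict.
I4 contains reduce item [X → .] and shift items [T → . ) id id], [T → . id X], [X → . c T] — shift-reduce conflict.
I5 contains reduce item [X → .] and shift item [X → . c T] — shift-reduce conflict.
I6 contains reduce item [T → id X .] and shift item [X → X . + +] — shift-reduce conflict.
I10 contains reduce item [X → .] and shift item [X → . c T] — shift-reduce conflict.
I11 contains reduce item [T → X id X .] and shift item [X → X . + +] — shift-reduce conflict.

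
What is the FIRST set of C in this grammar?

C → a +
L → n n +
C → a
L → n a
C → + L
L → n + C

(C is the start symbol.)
To compute FIRST(C), examine every production with C on the left-hand side, reading each right-hand side left to right until a non-nullable symbol is reached.

From C → a +:
  - a is a terminal: add 'a' and stop
From C → a:
  - a is a terminal: add 'a' and stop
From C → + L:
  - '+' is a terminal: add '+' and stop

Collecting: FIRST(C) = { '+', 'a' }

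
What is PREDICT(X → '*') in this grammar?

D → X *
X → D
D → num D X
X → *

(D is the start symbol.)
{ '*' }

PREDICT(X → '*') = (FIRST(RHS) \ {ε}) ∪ (FOLLOW(X) if ε ∈ FIRST(RHS), i.e. RHS ⇒* ε)
FIRST('*') = { '*' }
ε ∉ FIRST('*'), so FOLLOW(X) is not added.
PREDICT(X → '*') = { '*' }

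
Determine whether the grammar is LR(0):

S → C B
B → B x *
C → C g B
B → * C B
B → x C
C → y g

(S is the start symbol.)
A grammar is LR(0) if no state in the canonical LR(0) collection has:
  - both a shift item (dot before a terminal) and a complete item (shift-reduce conflict), or
  - two or more complete items (reduce-reduce conflict; the accept item [S' → S .] counts as a complete item here).

Augment with S' → S and build the canonical LR(0) collection (I0 = CLOSURE({[S' → . S]}), then GOTO on every symbol after a dot until no new states appear). It has 15 states:
  I0: { [C → . C g B], [C → . y g], [S → . C B], [S' → . S] }  — shift
  I1: { [B → . * C B], [B → . B x *], [B → . x C], [C → C . g B], [S → C . B] }  — shift
  I2: { [S' → S .] }  — accept
  I3: { [C → y . g] }  — shift
  I4: { [C → y g .] }  — reduce
  I5: { [B → * . C B], [C → . C g B], [C → . y g] }  — shift
  I6: { [B → B . x *], [S → C B .] }  — shift, reduce
  I7: { [B → . * C B], [B → . B x *], [B → . x C], [C → C g . B] }  — shift
  I8: { [B → x . C], [C → . C g B], [C → . y g] }  — shift
  I9: { [B → x C .], [C → C . g B] }  — shift, reduce
  I10: { [B → B . x *], [C → C g B .] }  — shift, reduce
  I11: { [B → B x . *] }  — shift
  I12: { [B → B x * .] }  — reduce
  I13: { [B → * C . B], [B → . * C B], [B → . B x *], [B → . x C], [C → C . g B] }  — shift
  I14: { [B → * C B .], [B → B . x *] }  — shift, reduce

Conflict in state I6:
  Shift-reduce conflict between [S → C B .] and [B → B . x *]
So the grammar is NOT LR(0).

Answer: No. Shift-reduce conflict between [S → C B .] and [B → B . x *]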